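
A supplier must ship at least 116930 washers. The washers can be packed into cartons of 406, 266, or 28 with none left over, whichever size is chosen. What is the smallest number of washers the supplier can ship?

123424

The number of washers must be a common multiple of 406, 266, and 28, so a multiple of their LCM.
406 = 2 × 7 × 29
266 = 2 × 7 × 19
28 = 2^2 × 7
LCM(406, 266, 28) = 2^2 × 7 × 19 × 29 = 15428.
Smallest multiple of 15428 that is ≥ 116930: ⌈116930/15428⌉ × 15428 = 8 × 15428 = 123424.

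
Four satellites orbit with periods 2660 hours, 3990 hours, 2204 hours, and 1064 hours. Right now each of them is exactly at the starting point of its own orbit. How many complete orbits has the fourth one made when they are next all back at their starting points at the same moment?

435 orbits

They are all back at their starting positions together after one LCM of the periods.
2660 = 2^2 × 5 × 7 × 19
3990 = 2 × 3 × 5 × 7 × 19
2204 = 2^2 × 19 × 29
1064 = 2^3 × 7 × 19
LCM(2660, 3990, 2204, 1064) = 2^3 × 3 × 5 × 7 × 19 × 29 = 462840.
Orbits for period 1064: 462840 / 1064 = 435.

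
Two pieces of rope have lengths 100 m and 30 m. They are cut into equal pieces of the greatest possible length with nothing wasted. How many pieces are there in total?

Piece length = gcd(100, 30).
100 = 2^2 × 5^2
30 = 2 × 3 × 5
gcd(100, 30) = 2 × 5 = 10.
Total pieces = 100/10 + 30/10 = 10 + 3 = 13.

13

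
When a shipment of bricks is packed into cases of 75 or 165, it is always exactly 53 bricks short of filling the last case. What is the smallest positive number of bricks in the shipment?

Being 53 short of a full case of size k means N ≡ −53 (mod k), i.e. N + 53 is a multiple of each size.
75 = 3 × 5^2
165 = 3 × 5 × 11
LCM(75, 165) = 3 × 5^2 × 11 = 825.
Smallest positive N is 825 − 53 = 772.

772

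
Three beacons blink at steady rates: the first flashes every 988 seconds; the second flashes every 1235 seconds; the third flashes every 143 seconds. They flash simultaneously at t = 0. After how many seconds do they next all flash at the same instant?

54340 seconds

We need the least common multiple of the intervals.
988 = 2^2 × 13 × 19
1235 = 5 × 13 × 19
143 = 11 × 13
LCM(988, 1235, 143) = 2^2 × 5 × 11 × 13 × 19 = 54340.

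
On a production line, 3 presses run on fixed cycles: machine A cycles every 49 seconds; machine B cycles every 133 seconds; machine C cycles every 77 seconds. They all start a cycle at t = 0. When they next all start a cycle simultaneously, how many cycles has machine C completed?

The first common completion time is the LCM of the periods.
49 = 7^2
133 = 7 × 19
77 = 7 × 11
LCM(49, 133, 77) = 7^2 × 11 × 19 = 10241.
Cycles for period 77: 10241 / 77 = 133.

133 cycles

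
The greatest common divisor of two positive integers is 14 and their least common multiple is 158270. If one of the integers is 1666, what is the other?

1330

For two integers, gcd × lcm = product, so the other is (14 × 158270) / 1666 = 2215780 / 1666 = 1330.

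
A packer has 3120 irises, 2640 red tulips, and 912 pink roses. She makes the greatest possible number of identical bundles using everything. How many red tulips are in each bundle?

Number of bundles = gcd(3120, 2640, 912).
3120 = 2^4 × 3 × 5 × 13
2640 = 2^4 × 3 × 5 × 11
912 = 2^4 × 3 × 19
gcd(3120, 2640, 912) = 2^4 × 3 = 48.
red tulips per bundle = 2640 / 48 = 55.

55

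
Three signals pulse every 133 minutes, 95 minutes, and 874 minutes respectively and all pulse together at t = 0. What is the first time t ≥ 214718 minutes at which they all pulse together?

244720 minutes

Joint pulses occur at multiples of LCM(133, 95, 874).
133 = 7 × 19
95 = 5 × 19
874 = 2 × 19 × 23
LCM(133, 95, 874) = 2 × 5 × 7 × 19 × 23 = 30590.
Smallest multiple of 30590 that is ≥ 214718: ⌈214718/30590⌉ × 30590 = 8 × 30590 = 244720.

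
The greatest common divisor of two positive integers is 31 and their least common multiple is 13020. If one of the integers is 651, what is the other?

620

For two integers, gcd × lcm = product, so the other is (31 × 13020) / 651 = 403620 / 651 = 620.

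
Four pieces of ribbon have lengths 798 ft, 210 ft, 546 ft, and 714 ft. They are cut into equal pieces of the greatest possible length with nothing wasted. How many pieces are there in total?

54

Piece length = gcd(798, 210, 546, 714).
798 = 2 × 3 × 7 × 19
210 = 2 × 3 × 5 × 7
546 = 2 × 3 × 7 × 13
714 = 2 × 3 × 7 × 17
gcd(798, 210, 546, 714) = 2 × 3 × 7 = 42.
Total pieces = 798/42 + 210/42 + 546/42 + 714/42 = 19 + 5 + 13 + 17 = 54.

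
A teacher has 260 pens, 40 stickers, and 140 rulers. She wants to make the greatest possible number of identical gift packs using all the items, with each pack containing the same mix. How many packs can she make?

The pack count must divide each quantity, so the greatest is gcd(260, 40, 140).
260 = 2^2 × 5 × 13
40 = 2^3 × 5
140 = 2^2 × 5 × 7
gcd(260, 40, 140) = 2^2 × 5 = 20.

20 packs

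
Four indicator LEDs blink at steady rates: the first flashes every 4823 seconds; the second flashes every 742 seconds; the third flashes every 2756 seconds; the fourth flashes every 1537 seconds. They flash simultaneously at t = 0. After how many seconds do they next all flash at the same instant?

559468 seconds

We need the least common multiple of the intervals.
4823 = 7 × 13 × 53
742 = 2 × 7 × 53
2756 = 2^2 × 13 × 53
1537 = 29 × 53
LCM(4823, 742, 2756, 1537) = 2^2 × 7 × 13 × 29 × 53 = 559468.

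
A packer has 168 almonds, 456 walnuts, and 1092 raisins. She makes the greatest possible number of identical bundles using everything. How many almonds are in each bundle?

Number of bundles = gcd(168, 456, 1092).
168 = 2^3 × 3 × 7
456 = 2^3 × 3 × 19
1092 = 2^2 × 3 × 7 × 13
gcd(168, 456, 1092) = 2^2 × 3 = 12.
almonds per bundle = 168 / 12 = 14.

14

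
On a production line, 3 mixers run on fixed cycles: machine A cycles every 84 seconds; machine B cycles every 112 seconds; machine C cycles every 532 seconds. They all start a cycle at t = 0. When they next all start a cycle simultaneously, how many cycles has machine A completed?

The first common completion time is the LCM of the periods.
84 = 2^2 × 3 × 7
112 = 2^4 × 7
532 = 2^2 × 7 × 19
LCM(84, 112, 532) = 2^4 × 3 × 7 × 19 = 6384.
Cycles for period 84: 6384 / 84 = 76.

76 cycles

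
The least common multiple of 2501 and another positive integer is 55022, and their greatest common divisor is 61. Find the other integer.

1342

gcd × lcm = product of the two integers, so the other integer is (61 × 55022) / 2501 = 1342.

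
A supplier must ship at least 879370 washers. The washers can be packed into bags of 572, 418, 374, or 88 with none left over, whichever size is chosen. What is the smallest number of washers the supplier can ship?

1108536

The number of washers must be a common multiple of 572, 418, 374, and 88, so a multiple of their LCM.
572 = 2^2 × 11 × 13
418 = 2 × 11 × 19
374 = 2 × 11 × 17
88 = 2^3 × 11
LCM(572, 418, 374, 88) = 2^3 × 11 × 13 × 17 × 19 = 369512.
Smallest multiple of 369512 that is ≥ 879370: ⌈879370/369512⌉ × 369512 = 3 × 369512 = 1108536.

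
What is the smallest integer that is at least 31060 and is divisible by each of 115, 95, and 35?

The integer must be a common multiple of 115, 95, and 35, so a multiple of their LCM.
115 = 5 × 23
95 = 5 × 19
35 = 5 × 7
LCM(115, 95, 35) = 5 × 7 × 19 × 23 = 15295.
Smallest multiple of 15295 that is ≥ 31060: ⌈31060/15295⌉ × 15295 = 3 × 15295 = 45885.

45885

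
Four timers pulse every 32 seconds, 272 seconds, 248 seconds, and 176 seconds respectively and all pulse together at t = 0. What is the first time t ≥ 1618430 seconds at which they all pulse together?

Joint pulses occur at multiples of LCM(32, 272, 248, 176).
32 = 2^5
272 = 2^4 × 17
248 = 2^3 × 31
176 = 2^4 × 11
LCM(32, 272, 248, 176) = 2^5 × 11 × 17 × 31 = 185504.
Smallest multiple of 185504 that is ≥ 1618430: ⌈1618430/185504⌉ × 185504 = 9 × 185504 = 1669536.

1669536 seconds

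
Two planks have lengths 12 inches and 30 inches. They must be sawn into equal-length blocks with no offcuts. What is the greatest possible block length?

The block length must divide every plank, so the greatest is gcd(12, 30).
12 = 2^2 × 3
30 = 2 × 3 × 5
gcd(12, 30) = 2 × 3 = 6.

6 inches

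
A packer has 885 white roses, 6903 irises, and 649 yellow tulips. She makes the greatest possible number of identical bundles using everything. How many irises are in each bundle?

117

Number of bundles = gcd(885, 6903, 649).
885 = 3 × 5 × 59
6903 = 3^2 × 13 × 59
649 = 11 × 59
gcd(885, 6903, 649) = 59.
irises per bundle = 6903 / 59 = 117.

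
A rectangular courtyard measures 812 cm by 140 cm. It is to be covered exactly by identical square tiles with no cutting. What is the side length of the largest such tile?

28 cm

By the Euclidean algorithm:
812 = 5 × 140 + 112
140 = 1 × 112 + 28
112 = 4 × 28 + 0
gcd(812, 140) = 28.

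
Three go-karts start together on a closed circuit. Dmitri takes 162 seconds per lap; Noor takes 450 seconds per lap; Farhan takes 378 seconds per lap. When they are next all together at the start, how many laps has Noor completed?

All finish a whole number of cycles simultaneously at t = LCM of the periods.
162 = 2 × 3^4
450 = 2 × 3^2 × 5^2
378 = 2 × 3^3 × 7
LCM(162, 450, 378) = 2 × 3^4 × 5^2 × 7 = 28350.
Laps for period 450: 28350 / 450 = 63.

63 laps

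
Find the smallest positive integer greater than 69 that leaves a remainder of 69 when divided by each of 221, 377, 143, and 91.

N − 69 must be a common multiple of 221, 377, 143, and 91.
221 = 13 × 17
377 = 13 × 29
143 = 11 × 13
91 = 7 × 13
LCM(221, 377, 143, 91) = 7 × 11 × 13 × 17 × 29 = 493493.
Smallest N > 69 is LCM + 69 = 493493 + 69 = 493562.

493562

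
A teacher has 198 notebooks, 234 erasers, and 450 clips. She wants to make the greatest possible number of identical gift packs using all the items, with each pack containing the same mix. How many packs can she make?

The pack count must divide each quantity, so the greatest is gcd(198, 234, 450).
198 = 2 × 3^2 × 11
234 = 2 × 3^2 × 13
450 = 2 × 3^2 × 5^2
gcd(198, 234, 450) = 2 × 3^2 = 18.

18 packs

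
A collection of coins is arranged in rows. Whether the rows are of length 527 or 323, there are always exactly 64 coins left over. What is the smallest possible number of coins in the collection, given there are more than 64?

10077

N − 64 must be a common multiple of 527 and 323.
527 = 17 × 31
323 = 17 × 19
LCM(527, 323) = 17 × 19 × 31 = 10013.
Smallest N > 64 is LCM + 64 = 10013 + 64 = 10077.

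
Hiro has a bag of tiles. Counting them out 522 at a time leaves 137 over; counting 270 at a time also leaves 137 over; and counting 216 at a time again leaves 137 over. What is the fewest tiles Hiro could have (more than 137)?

31457

N − 137 must be a common multiple of 522, 270, and 216.
522 = 2 × 3^2 × 29
270 = 2 × 3^3 × 5
216 = 2^3 × 3^3
LCM(522, 270, 216) = 2^3 × 3^3 × 5 × 29 = 31320.
Smallest N > 137 is LCM + 137 = 31320 + 137 = 31457.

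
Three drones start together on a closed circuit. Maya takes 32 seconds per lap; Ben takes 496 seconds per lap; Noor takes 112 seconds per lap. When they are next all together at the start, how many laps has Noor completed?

62 laps

The first common completion time is the LCM of the periods.
32 = 2^5
496 = 2^4 × 31
112 = 2^4 × 7
LCM(32, 496, 112) = 2^5 × 7 × 31 = 6944.
Laps for period 112: 6944 / 112 = 62.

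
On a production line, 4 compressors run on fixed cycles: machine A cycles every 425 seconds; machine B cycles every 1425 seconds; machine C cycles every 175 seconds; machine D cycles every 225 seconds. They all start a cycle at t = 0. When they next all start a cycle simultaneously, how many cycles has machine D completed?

The first common completion time is the LCM of the periods.
425 = 5^2 × 17
1425 = 3 × 5^2 × 19
175 = 5^2 × 7
225 = 3^2 × 5^2
LCM(425, 1425, 175, 225) = 3^2 × 5^2 × 7 × 17 × 19 = 508725.
Cycles for period 225: 508725 / 225 = 2261.

2261 cycles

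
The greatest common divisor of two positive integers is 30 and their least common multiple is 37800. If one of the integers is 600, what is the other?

1890

For two integers, gcd × lcm = product, so the other is (30 × 37800) / 600 = 1134000 / 600 = 1890.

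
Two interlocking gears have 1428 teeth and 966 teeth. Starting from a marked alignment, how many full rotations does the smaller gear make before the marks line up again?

34 rotations

All finish a whole number of cycles simultaneously at t = LCM of the periods.
1428 = 2^2 × 3 × 7 × 17
966 = 2 × 3 × 7 × 23
LCM(1428, 966) = 2^2 × 3 × 7 × 17 × 23 = 32844.
Rotations for period 966: 32844 / 966 = 34.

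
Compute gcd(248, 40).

248 = 2^3 × 31
40 = 2^3 × 5
gcd(248, 40) = 2^3 = 8.

8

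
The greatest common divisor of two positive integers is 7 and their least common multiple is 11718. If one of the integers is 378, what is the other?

For two integers, gcd × lcm = product, so the other is (7 × 11718) / 378 = 82026 / 378 = 217.

217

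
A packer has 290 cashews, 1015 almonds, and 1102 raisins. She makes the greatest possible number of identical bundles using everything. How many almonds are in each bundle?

Number of bundles = gcd(290, 1015, 1102).
290 = 2 × 5 × 29
1015 = 5 × 7 × 29
1102 = 2 × 19 × 29
gcd(290, 1015, 1102) = 29.
almonds per bundle = 1015 / 29 = 35.

35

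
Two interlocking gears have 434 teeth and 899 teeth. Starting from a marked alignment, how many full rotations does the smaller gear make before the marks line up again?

29 rotations

All finish a whole number of cycles simultaneously at t = LCM of the periods.
434 = 2 × 7 × 31
899 = 29 × 31
LCM(434, 899) = 2 × 7 × 29 × 31 = 12586.
Rotations for period 434: 12586 / 434 = 29.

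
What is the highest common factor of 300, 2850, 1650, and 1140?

300 = 2^2 × 3 × 5^2
2850 = 2 × 3 × 5^2 × 19
1650 = 2 × 3 × 5^2 × 11
1140 = 2^2 × 3 × 5 × 19
gcd(300, 2850, 1650, 1140) = 2 × 3 × 5 = 30.

30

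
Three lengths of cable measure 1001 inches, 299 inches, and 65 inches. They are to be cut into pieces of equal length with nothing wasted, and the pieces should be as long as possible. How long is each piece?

13 inches

The greatest length dividing all of 1001, 299, and 65 is their gcd.
1001 = 7 × 11 × 13
299 = 13 × 23
65 = 5 × 13
gcd(1001, 299, 65) = 13.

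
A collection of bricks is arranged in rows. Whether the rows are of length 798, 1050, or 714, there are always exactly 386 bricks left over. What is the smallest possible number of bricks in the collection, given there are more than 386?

339536

N − 386 must be a common multiple of 798, 1050, and 714.
798 = 2 × 3 × 7 × 19
1050 = 2 × 3 × 5^2 × 7
714 = 2 × 3 × 7 × 17
LCM(798, 1050, 714) = 2 × 3 × 5^2 × 7 × 17 × 19 = 339150.
Smallest N > 386 is LCM + 386 = 339150 + 386 = 339536.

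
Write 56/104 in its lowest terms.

7/13

56 = 2^3 × 7
104 = 2^3 × 13
gcd(56, 104) = 2^3 = 8.
Divide numerator and denominator by 8: 56/104 = 7/13.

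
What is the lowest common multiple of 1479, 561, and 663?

211497

1479 = 3 × 17 × 29
561 = 3 × 11 × 17
663 = 3 × 13 × 17
LCM(1479, 561, 663) = 3 × 11 × 13 × 17 × 29 = 211497.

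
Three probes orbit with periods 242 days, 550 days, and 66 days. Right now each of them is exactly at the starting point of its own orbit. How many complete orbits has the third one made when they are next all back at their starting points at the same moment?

All finish a whole number of cycles simultaneously at t = LCM of the periods.
242 = 2 × 11^2
550 = 2 × 5^2 × 11
66 = 2 × 3 × 11
LCM(242, 550, 66) = 2 × 3 × 5^2 × 11^2 = 18150.
Orbits for period 66: 18150 / 66 = 275.

275 orbits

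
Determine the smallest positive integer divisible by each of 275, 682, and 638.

494450

275 = 5^2 × 11
682 = 2 × 11 × 31
638 = 2 × 11 × 29
LCM(275, 682, 638) = 2 × 5^2 × 11 × 29 × 31 = 494450.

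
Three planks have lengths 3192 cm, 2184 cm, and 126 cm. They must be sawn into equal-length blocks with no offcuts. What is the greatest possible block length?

The block length must divide every plank, so the greatest is gcd(3192, 2184, 126).
3192 = 2^3 × 3 × 7 × 19
2184 = 2^3 × 3 × 7 × 13
126 = 2 × 3^2 × 7
gcd(3192, 2184, 126) = 2 × 3 × 7 = 42.

42 cm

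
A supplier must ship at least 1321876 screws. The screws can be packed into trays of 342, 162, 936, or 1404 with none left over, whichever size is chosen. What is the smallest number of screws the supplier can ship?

The number of screws must be a common multiple of 342, 162, 936, and 1404, so a multiple of their LCM.
342 = 2 × 3^2 × 19
162 = 2 × 3^4
936 = 2^3 × 3^2 × 13
1404 = 2^2 × 3^3 × 13
LCM(342, 162, 936, 1404) = 2^3 × 3^4 × 13 × 19 = 160056.
Smallest multiple of 160056 that is ≥ 1321876: ⌈1321876/160056⌉ × 160056 = 9 × 160056 = 1440504.

1440504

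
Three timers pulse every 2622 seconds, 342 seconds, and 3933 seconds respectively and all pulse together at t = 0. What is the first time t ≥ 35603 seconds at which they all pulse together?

39330 seconds

Joint pulses occur at multiples of LCM(2622, 342, 3933).
2622 = 2 × 3 × 19 × 23
342 = 2 × 3^2 × 19
3933 = 3^2 × 19 × 23
LCM(2622, 342, 3933) = 2 × 3^2 × 19 × 23 = 7866.
Smallest multiple of 7866 that is ≥ 35603: ⌈35603/7866⌉ × 7866 = 5 × 7866 = 39330.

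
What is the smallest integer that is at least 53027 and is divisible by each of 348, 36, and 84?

58464

The integer must be a common multiple of 348, 36, and 84, so a multiple of their LCM.
348 = 2^2 × 3 × 29
36 = 2^2 × 3^2
84 = 2^2 × 3 × 7
LCM(348, 36, 84) = 2^2 × 3^2 × 7 × 29 = 7308.
Smallest multiple of 7308 that is ≥ 53027: ⌈53027/7308⌉ × 7308 = 8 × 7308 = 58464.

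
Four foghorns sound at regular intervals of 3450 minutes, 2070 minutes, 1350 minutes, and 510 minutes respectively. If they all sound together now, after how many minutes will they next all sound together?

They coincide at every common multiple of the periods; the first is the LCM.
3450 = 2 × 3 × 5^2 × 23
2070 = 2 × 3^2 × 5 × 23
1350 = 2 × 3^3 × 5^2
510 = 2 × 3 × 5 × 17
LCM(3450, 2070, 1350, 510) = 2 × 3^3 × 5^2 × 17 × 23 = 527850.

527850 minutes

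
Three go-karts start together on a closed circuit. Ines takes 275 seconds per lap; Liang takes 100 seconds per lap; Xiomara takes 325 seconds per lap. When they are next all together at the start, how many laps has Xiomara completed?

All finish a whole number of cycles simultaneously at t = LCM of the periods.
275 = 5^2 × 11
100 = 2^2 × 5^2
325 = 5^2 × 13
LCM(275, 100, 325) = 2^2 × 5^2 × 11 × 13 = 14300.
Laps for period 325: 14300 / 325 = 44.

44 laps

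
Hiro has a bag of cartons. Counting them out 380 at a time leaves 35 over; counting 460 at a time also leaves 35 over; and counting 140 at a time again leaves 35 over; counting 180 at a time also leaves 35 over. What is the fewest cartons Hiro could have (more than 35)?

550655

N − 35 must be a common multiple of 380, 460, 140, and 180.
380 = 2^2 × 5 × 19
460 = 2^2 × 5 × 23
140 = 2^2 × 5 × 7
180 = 2^2 × 3^2 × 5
LCM(380, 460, 140, 180) = 2^2 × 3^2 × 5 × 7 × 19 × 23 = 550620.
Smallest N > 35 is LCM + 35 = 550620 + 35 = 550655.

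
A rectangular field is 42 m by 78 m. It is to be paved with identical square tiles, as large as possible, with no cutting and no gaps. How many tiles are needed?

Tile side = gcd(42, 78).
42 = 2 × 3 × 7
78 = 2 × 3 × 13
gcd(42, 78) = 2 × 3 = 6.
Tiles: (42/6) × (78/6) = 7 × 13 = 91.

91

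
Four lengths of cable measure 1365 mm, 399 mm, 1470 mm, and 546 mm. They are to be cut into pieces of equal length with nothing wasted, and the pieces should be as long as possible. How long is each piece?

The greatest length dividing all of 1365, 399, 1470, and 546 is their gcd.
1365 = 3 × 5 × 7 × 13
399 = 3 × 7 × 19
1470 = 2 × 3 × 5 × 7^2
546 = 2 × 3 × 7 × 13
gcd(1365, 399, 1470, 546) = 3 × 7 = 21.

21 mm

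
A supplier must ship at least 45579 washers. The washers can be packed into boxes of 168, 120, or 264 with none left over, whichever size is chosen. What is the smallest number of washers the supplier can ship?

The number of washers must be a common multiple of 168, 120, and 264, so a multiple of their LCM.
168 = 2^3 × 3 × 7
120 = 2^3 × 3 × 5
264 = 2^3 × 3 × 11
LCM(168, 120, 264) = 2^3 × 3 × 5 × 7 × 11 = 9240.
Smallest multiple of 9240 that is ≥ 45579: ⌈45579/9240⌉ × 9240 = 5 × 9240 = 46200.

46200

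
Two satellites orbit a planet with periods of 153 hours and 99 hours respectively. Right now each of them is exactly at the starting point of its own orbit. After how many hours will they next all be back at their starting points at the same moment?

We need the least common multiple of the intervals.
153 = 3^2 × 17
99 = 3^2 × 11
LCM(153, 99) = 3^2 × 11 × 17 = 1683.

1683 hours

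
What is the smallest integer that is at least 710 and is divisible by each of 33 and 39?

The integer must be a common multiple of 33 and 39, so a multiple of their LCM.
33 = 3 × 11
39 = 3 × 13
LCM(33, 39) = 3 × 11 × 13 = 429.
Smallest multiple of 429 that is ≥ 710: ⌈710/429⌉ × 429 = 2 × 429 = 858.

858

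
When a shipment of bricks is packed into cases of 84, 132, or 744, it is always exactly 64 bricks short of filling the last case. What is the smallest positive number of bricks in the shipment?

Being 64 short of a full case of size k means N ≡ −64 (mod k), i.e. N + 64 is a multiple of each size.
84 = 2^2 × 3 × 7
132 = 2^2 × 3 × 11
744 = 2^3 × 3 × 31
LCM(84, 132, 744) = 2^3 × 3 × 7 × 11 × 31 = 57288.
Smallest positive N is 57288 − 64 = 57224.

57224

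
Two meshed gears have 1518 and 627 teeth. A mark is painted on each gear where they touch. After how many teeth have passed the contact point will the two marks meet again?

28842 teeth

We need the least common multiple of the intervals.
1518 = 2 × 3 × 11 × 23
627 = 3 × 11 × 19
LCM(1518, 627) = 2 × 3 × 11 × 19 × 23 = 28842.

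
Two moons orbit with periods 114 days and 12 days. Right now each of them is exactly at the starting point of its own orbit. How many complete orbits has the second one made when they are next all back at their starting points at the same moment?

They are all back at their starting positions together after one LCM of the periods.
114 = 2 × 3 × 19
12 = 2^2 × 3
LCM(114, 12) = 2^2 × 3 × 19 = 228.
Orbits for period 12: 228 / 12 = 19.

19 orbits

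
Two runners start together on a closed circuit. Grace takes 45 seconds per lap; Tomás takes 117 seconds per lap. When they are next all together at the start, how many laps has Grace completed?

13 laps

They are all back at their starting positions together after one LCM of the periods.
45 = 3^2 × 5
117 = 3^2 × 13
LCM(45, 117) = 3^2 × 5 × 13 = 585.
Laps for period 45: 585 / 45 = 13.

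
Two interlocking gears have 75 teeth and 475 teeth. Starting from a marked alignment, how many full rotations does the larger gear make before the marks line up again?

All finish a whole number of cycles simultaneously at t = LCM of the periods.
75 = 3 × 5^2
475 = 5^2 × 19
LCM(75, 475) = 3 × 5^2 × 19 = 1425.
Rotations for period 475: 1425 / 475 = 3.

3 rotations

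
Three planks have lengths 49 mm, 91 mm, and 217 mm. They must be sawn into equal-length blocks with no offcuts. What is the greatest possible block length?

7 mm

The block length must divide every plank, so the greatest is gcd(49, 91, 217).
49 = 7^2
91 = 7 × 13
217 = 7 × 31
gcd(49, 91, 217) = 7.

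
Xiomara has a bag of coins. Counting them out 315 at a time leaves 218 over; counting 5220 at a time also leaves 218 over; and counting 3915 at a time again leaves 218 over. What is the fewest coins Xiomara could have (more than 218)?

N − 218 must be a common multiple of 315, 5220, and 3915.
315 = 3^2 × 5 × 7
5220 = 2^2 × 3^2 × 5 × 29
3915 = 3^3 × 5 × 29
LCM(315, 5220, 3915) = 2^2 × 3^3 × 5 × 7 × 29 = 109620.
Smallest N > 218 is LCM + 218 = 109620 + 218 = 109838.

109838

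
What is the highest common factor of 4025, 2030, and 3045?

35

4025 = 5^2 × 7 × 23
2030 = 2 × 5 × 7 × 29
3045 = 3 × 5 × 7 × 29
gcd(4025, 2030, 3045) = 5 × 7 = 35.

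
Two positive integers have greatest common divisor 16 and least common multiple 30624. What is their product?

489984

For any two positive integers, gcd × lcm = product = 16 × 30624 = 489984.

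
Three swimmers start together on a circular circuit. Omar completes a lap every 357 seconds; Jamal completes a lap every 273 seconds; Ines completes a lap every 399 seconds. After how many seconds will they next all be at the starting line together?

88179 seconds

We need the least common multiple of the intervals.
357 = 3 × 7 × 17
273 = 3 × 7 × 13
399 = 3 × 7 × 19
LCM(357, 273, 399) = 3 × 7 × 13 × 17 × 19 = 88179.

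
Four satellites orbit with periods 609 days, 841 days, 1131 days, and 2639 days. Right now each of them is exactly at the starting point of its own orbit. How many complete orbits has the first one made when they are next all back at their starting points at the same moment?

377 orbits

They are all back at their starting positions together after one LCM of the periods.
609 = 3 × 7 × 29
841 = 29^2
1131 = 3 × 13 × 29
2639 = 7 × 13 × 29
LCM(609, 841, 1131, 2639) = 3 × 7 × 13 × 29^2 = 229593.
Orbits for period 609: 229593 / 609 = 377.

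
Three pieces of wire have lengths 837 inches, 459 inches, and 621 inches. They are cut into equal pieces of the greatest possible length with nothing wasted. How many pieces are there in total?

71

Piece length = gcd(837, 459, 621).
837 = 3^3 × 31
459 = 3^3 × 17
621 = 3^3 × 23
gcd(837, 459, 621) = 3^3 = 27.
Total pieces = 837/27 + 459/27 + 621/27 = 31 + 17 + 23 = 71.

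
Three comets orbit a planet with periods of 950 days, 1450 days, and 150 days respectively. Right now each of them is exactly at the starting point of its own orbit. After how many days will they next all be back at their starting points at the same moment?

82650 days

The first simultaneous occurrence is after LCM of the individual periods.
950 = 2 × 5^2 × 19
1450 = 2 × 5^2 × 29
150 = 2 × 3 × 5^2
LCM(950, 1450, 150) = 2 × 3 × 5^2 × 19 × 29 = 82650.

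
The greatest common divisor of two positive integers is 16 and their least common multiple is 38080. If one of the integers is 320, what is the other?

1904

For two integers, gcd × lcm = product, so the other is (16 × 38080) / 320 = 609280 / 320 = 1904.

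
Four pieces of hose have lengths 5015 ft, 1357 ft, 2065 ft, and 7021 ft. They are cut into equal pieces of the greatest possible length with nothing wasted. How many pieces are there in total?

262

Piece length = gcd(5015, 1357, 2065, 7021).
5015 = 5 × 17 × 59
1357 = 23 × 59
2065 = 5 × 7 × 59
7021 = 7 × 17 × 59
gcd(5015, 1357, 2065, 7021) = 59.
Total pieces = 5015/59 + 1357/59 + 2065/59 + 7021/59 = 85 + 23 + 35 + 119 = 262.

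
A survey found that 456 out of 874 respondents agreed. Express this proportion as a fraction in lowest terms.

456 = 2^3 × 3 × 19
874 = 2 × 19 × 23
gcd(456, 874) = 2 × 19 = 38.
Divide numerator and denominator by 38: 456/874 = 12/23.

12/23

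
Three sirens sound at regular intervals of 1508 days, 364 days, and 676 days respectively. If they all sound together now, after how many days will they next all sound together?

137228 days

They coincide at every common multiple of the periods; the first is the LCM.
1508 = 2^2 × 13 × 29
364 = 2^2 × 7 × 13
676 = 2^2 × 13^2
LCM(1508, 364, 676) = 2^2 × 7 × 13^2 × 29 = 137228.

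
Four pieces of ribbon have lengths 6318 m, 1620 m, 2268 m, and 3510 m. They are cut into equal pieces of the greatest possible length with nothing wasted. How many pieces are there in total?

254

Piece length = gcd(6318, 1620, 2268, 3510).
6318 = 2 × 3^5 × 13
1620 = 2^2 × 3^4 × 5
2268 = 2^2 × 3^4 × 7
3510 = 2 × 3^3 × 5 × 13
gcd(6318, 1620, 2268, 3510) = 2 × 3^3 = 54.
Total pieces = 6318/54 + 1620/54 + 2268/54 + 3510/54 = 117 + 30 + 42 + 65 = 254.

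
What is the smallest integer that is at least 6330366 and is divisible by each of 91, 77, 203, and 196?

6502496

The integer must be a common multiple of 91, 77, 203, and 196, so a multiple of their LCM.
91 = 7 × 13
77 = 7 × 11
203 = 7 × 29
196 = 2^2 × 7^2
LCM(91, 77, 203, 196) = 2^2 × 7^2 × 11 × 13 × 29 = 812812.
Smallest multiple of 812812 that is ≥ 6330366: ⌈6330366/812812⌉ × 812812 = 8 × 812812 = 6502496.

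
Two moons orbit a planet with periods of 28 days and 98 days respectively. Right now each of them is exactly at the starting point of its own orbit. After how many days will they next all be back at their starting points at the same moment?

196 days

We need the least common multiple of the intervals.
28 = 2^2 × 7
98 = 2 × 7^2
LCM(28, 98) = 2^2 × 7^2 = 196.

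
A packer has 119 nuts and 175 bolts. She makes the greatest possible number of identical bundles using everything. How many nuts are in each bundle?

17

Number of bundles = gcd(119, 175).
119 = 7 × 17
175 = 5^2 × 7
gcd(119, 175) = 7.
nuts per bundle = 119 / 7 = 17.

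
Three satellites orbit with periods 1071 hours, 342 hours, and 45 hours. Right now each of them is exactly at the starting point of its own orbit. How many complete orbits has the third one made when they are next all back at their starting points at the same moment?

4522 orbits

All finish a whole number of cycles simultaneously at t = LCM of the periods.
1071 = 3^2 × 7 × 17
342 = 2 × 3^2 × 19
45 = 3^2 × 5
LCM(1071, 342, 45) = 2 × 3^2 × 5 × 7 × 17 × 19 = 203490.
Orbits for period 45: 203490 / 45 = 4522.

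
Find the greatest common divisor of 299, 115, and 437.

299 = 13 × 23
115 = 5 × 23
437 = 19 × 23
gcd(299, 115, 437) = 23.

23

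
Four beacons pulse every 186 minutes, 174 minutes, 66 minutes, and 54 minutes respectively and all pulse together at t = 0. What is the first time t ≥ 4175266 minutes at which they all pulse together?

Joint pulses occur at multiples of LCM(186, 174, 66, 54).
186 = 2 × 3 × 31
174 = 2 × 3 × 29
66 = 2 × 3 × 11
54 = 2 × 3^3
LCM(186, 174, 66, 54) = 2 × 3^3 × 11 × 29 × 31 = 534006.
Smallest multiple of 534006 that is ≥ 4175266: ⌈4175266/534006⌉ × 534006 = 8 × 534006 = 4272048.

4272048 minutes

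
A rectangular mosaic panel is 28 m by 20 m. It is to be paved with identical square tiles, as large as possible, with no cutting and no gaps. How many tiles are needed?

Tile side = gcd(28, 20).
28 = 2^2 × 7
20 = 2^2 × 5
gcd(28, 20) = 2^2 = 4.
Tiles: (28/4) × (20/4) = 7 × 5 = 35.

35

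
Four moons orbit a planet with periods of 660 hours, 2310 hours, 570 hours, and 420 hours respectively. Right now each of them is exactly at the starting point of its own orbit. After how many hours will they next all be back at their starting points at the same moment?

87780 hours

We need the least common multiple of the intervals.
660 = 2^2 × 3 × 5 × 11
2310 = 2 × 3 × 5 × 7 × 11
570 = 2 × 3 × 5 × 19
420 = 2^2 × 3 × 5 × 7
LCM(660, 2310, 570, 420) = 2^2 × 3 × 5 × 7 × 11 × 19 = 87780.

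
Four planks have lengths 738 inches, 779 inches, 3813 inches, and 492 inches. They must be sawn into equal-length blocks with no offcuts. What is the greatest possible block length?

41 inches

The block length must divide every plank, so the greatest is gcd(738, 779, 3813, 492).
738 = 2 × 3^2 × 41
779 = 19 × 41
3813 = 3 × 31 × 41
492 = 2^2 × 3 × 41
gcd(738, 779, 3813, 492) = 41.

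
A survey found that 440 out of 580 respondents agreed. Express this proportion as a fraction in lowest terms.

22/29

440 = 2^3 × 5 × 11
580 = 2^2 × 5 × 29
gcd(440, 580) = 2^2 × 5 = 20.
Divide numerator and denominator by 20: 440/580 = 22/29.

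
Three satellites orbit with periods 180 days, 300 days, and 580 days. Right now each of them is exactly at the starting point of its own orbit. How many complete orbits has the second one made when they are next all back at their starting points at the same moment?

All finish a whole number of cycles simultaneously at t = LCM of the periods.
180 = 2^2 × 3^2 × 5
300 = 2^2 × 3 × 5^2
580 = 2^2 × 5 × 29
LCM(180, 300, 580) = 2^2 × 3^2 × 5^2 × 29 = 26100.
Orbits for period 300: 26100 / 300 = 87.

87 orbits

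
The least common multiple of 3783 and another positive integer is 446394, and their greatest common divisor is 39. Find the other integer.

gcd × lcm = product of the two integers, so the other integer is (39 × 446394) / 3783 = 4602.

4602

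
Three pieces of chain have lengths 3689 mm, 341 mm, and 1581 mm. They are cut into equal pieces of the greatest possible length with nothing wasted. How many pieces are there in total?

181

Piece length = gcd(3689, 341, 1581).
3689 = 7 × 17 × 31
341 = 11 × 31
1581 = 3 × 17 × 31
gcd(3689, 341, 1581) = 31.
Total pieces = 3689/31 + 341/31 + 1581/31 = 119 + 11 + 51 = 181.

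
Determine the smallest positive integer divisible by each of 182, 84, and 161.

25116

182 = 2 × 7 × 13
84 = 2^2 × 3 × 7
161 = 7 × 23
LCM(182, 84, 161) = 2^2 × 3 × 7 × 13 × 23 = 25116.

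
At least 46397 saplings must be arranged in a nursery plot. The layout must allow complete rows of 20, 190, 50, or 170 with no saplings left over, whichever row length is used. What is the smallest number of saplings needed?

The number of saplings must be a common multiple of 20, 190, 50, and 170, so a multiple of their LCM.
20 = 2^2 × 5
190 = 2 × 5 × 19
50 = 2 × 5^2
170 = 2 × 5 × 17
LCM(20, 190, 50, 170) = 2^2 × 5^2 × 17 × 19 = 32300.
Smallest multiple of 32300 that is ≥ 46397: ⌈46397/32300⌉ × 32300 = 2 × 32300 = 64600.

64600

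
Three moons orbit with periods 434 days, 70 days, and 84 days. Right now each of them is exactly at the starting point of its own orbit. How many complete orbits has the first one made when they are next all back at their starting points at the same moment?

They are all back at their starting positions together after one LCM of the periods.
434 = 2 × 7 × 31
70 = 2 × 5 × 7
84 = 2^2 × 3 × 7
LCM(434, 70, 84) = 2^2 × 3 × 5 × 7 × 31 = 13020.
Orbits for period 434: 13020 / 434 = 30.

30 orbits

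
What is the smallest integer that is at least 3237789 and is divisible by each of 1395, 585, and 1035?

The integer must be a common multiple of 1395, 585, and 1035, so a multiple of their LCM.
1395 = 3^2 × 5 × 31
585 = 3^2 × 5 × 13
1035 = 3^2 × 5 × 23
LCM(1395, 585, 1035) = 3^2 × 5 × 13 × 23 × 31 = 417105.
Smallest multiple of 417105 that is ≥ 3237789: ⌈3237789/417105⌉ × 417105 = 8 × 417105 = 3336840.

3336840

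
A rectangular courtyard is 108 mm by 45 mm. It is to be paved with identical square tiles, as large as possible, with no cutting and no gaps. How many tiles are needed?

60

Tile side = gcd(108, 45).
108 = 2^2 × 3^3
45 = 3^2 × 5
gcd(108, 45) = 3^2 = 9.
Tiles: (108/9) × (45/9) = 12 × 5 = 60.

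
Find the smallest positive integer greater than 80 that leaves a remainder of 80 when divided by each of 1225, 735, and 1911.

N − 80 must be a common multiple of 1225, 735, and 1911.
1225 = 5^2 × 7^2
735 = 3 × 5 × 7^2
1911 = 3 × 7^2 × 13
LCM(1225, 735, 1911) = 3 × 5^2 × 7^2 × 13 = 47775.
Smallest N > 80 is LCM + 80 = 47775 + 80 = 47855.

47855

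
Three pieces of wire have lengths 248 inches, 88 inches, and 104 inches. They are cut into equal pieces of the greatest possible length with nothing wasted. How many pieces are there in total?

55

Piece length = gcd(248, 88, 104).
248 = 2^3 × 31
88 = 2^3 × 11
104 = 2^3 × 13
gcd(248, 88, 104) = 2^3 = 8.
Total pieces = 248/8 + 88/8 + 104/8 = 31 + 11 + 13 = 55.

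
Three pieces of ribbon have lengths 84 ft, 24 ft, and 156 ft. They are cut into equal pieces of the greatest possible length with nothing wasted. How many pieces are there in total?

22

Piece length = gcd(84, 24, 156).
84 = 2^2 × 3 × 7
24 = 2^3 × 3
156 = 2^2 × 3 × 13
gcd(84, 24, 156) = 2^2 × 3 = 12.
Total pieces = 84/12 + 24/12 + 156/12 = 7 + 2 + 13 = 22.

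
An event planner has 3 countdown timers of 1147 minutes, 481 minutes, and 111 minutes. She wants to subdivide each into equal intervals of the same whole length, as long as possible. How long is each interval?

37 minutes

The interval must divide each timer length; the longest such is the gcd.
1147 = 31 × 37
481 = 13 × 37
111 = 3 × 37
gcd(1147, 481, 111) = 37.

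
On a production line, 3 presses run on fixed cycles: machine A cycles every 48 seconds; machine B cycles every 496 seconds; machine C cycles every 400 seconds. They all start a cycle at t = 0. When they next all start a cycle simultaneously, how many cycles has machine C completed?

93 cycles

The first common completion time is the LCM of the periods.
48 = 2^4 × 3
496 = 2^4 × 31
400 = 2^4 × 5^2
LCM(48, 496, 400) = 2^4 × 3 × 5^2 × 31 = 37200.
Cycles for period 400: 37200 / 400 = 93.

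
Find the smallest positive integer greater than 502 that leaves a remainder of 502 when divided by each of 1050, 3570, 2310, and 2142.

N − 502 must be a common multiple of 1050, 3570, 2310, and 2142.
1050 = 2 × 3 × 5^2 × 7
3570 = 2 × 3 × 5 × 7 × 17
2310 = 2 × 3 × 5 × 7 × 11
2142 = 2 × 3^2 × 7 × 17
LCM(1050, 3570, 2310, 2142) = 2 × 3^2 × 5^2 × 7 × 11 × 17 = 589050.
Smallest N > 502 is LCM + 502 = 589050 + 502 = 589552.

589552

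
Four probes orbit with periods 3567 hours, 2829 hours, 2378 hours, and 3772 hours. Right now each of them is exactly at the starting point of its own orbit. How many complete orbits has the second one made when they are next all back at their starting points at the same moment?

116 orbits

All finish a whole number of cycles simultaneously at t = LCM of the periods.
3567 = 3 × 29 × 41
2829 = 3 × 23 × 41
2378 = 2 × 29 × 41
3772 = 2^2 × 23 × 41
LCM(3567, 2829, 2378, 3772) = 2^2 × 3 × 23 × 29 × 41 = 328164.
Orbits for period 2829: 328164 / 2829 = 116.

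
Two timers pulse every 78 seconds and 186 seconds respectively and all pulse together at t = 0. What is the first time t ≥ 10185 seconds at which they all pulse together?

Joint pulses occur at multiples of LCM(78, 186).
78 = 2 × 3 × 13
186 = 2 × 3 × 31
LCM(78, 186) = 2 × 3 × 13 × 31 = 2418.
Smallest multiple of 2418 that is ≥ 10185: ⌈10185/2418⌉ × 2418 = 5 × 2418 = 12090.

12090 seconds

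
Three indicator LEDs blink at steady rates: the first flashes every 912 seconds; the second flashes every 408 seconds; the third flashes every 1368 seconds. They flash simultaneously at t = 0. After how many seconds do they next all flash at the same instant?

The first simultaneous occurrence is after LCM of the individual periods.
912 = 2^4 × 3 × 19
408 = 2^3 × 3 × 17
1368 = 2^3 × 3^2 × 19
LCM(912, 408, 1368) = 2^4 × 3^2 × 17 × 19 = 46512.

46512 seconds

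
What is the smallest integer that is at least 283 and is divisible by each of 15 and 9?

315

The integer must be a common multiple of 15 and 9, so a multiple of their LCM.
15 = 3 × 5
9 = 3^2
LCM(15, 9) = 3^2 × 5 = 45.
Smallest multiple of 45 that is ≥ 283: ⌈283/45⌉ × 45 = 7 × 45 = 315.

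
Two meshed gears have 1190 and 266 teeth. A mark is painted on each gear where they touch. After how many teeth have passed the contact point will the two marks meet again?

We need the least common multiple of the intervals.
1190 = 2 × 5 × 7 × 17
266 = 2 × 7 × 19
LCM(1190, 266) = 2 × 5 × 7 × 17 × 19 = 22610.

22610 teeth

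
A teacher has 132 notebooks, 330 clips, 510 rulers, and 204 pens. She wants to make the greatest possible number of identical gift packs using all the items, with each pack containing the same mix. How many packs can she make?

6 packs

The pack count must divide each quantity, so the greatest is gcd(132, 330, 510, 204).
132 = 2^2 × 3 × 11
330 = 2 × 3 × 5 × 11
510 = 2 × 3 × 5 × 17
204 = 2^2 × 3 × 17
gcd(132, 330, 510, 204) = 2 × 3 = 6.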